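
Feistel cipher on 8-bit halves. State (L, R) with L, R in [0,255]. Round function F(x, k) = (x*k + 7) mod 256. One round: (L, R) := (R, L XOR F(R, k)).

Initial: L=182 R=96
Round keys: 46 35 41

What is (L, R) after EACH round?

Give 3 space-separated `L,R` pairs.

Round 1 (k=46): L=96 R=241
Round 2 (k=35): L=241 R=154
Round 3 (k=41): L=154 R=64

Answer: 96,241 241,154 154,64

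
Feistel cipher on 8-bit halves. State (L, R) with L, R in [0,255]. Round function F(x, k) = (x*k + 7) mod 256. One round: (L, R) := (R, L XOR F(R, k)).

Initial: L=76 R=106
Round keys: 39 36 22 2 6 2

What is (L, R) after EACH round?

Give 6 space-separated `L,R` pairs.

Round 1 (k=39): L=106 R=97
Round 2 (k=36): L=97 R=193
Round 3 (k=22): L=193 R=252
Round 4 (k=2): L=252 R=62
Round 5 (k=6): L=62 R=135
Round 6 (k=2): L=135 R=43

Answer: 106,97 97,193 193,252 252,62 62,135 135,43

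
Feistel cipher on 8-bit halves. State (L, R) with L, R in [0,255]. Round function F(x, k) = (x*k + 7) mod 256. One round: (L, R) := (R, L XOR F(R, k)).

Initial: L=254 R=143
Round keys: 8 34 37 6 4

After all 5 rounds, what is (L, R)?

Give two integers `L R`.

Round 1 (k=8): L=143 R=129
Round 2 (k=34): L=129 R=166
Round 3 (k=37): L=166 R=132
Round 4 (k=6): L=132 R=185
Round 5 (k=4): L=185 R=111

Answer: 185 111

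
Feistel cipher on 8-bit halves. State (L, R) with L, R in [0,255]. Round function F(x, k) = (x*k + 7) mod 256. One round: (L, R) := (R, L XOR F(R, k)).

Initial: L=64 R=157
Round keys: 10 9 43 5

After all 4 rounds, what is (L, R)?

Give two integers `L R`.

Round 1 (k=10): L=157 R=105
Round 2 (k=9): L=105 R=37
Round 3 (k=43): L=37 R=87
Round 4 (k=5): L=87 R=159

Answer: 87 159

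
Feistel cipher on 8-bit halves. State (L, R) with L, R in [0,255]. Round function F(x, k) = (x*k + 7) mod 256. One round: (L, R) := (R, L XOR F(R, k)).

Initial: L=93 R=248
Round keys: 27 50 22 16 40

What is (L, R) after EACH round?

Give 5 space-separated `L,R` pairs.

Answer: 248,114 114,179 179,27 27,4 4,188

Derivation:
Round 1 (k=27): L=248 R=114
Round 2 (k=50): L=114 R=179
Round 3 (k=22): L=179 R=27
Round 4 (k=16): L=27 R=4
Round 5 (k=40): L=4 R=188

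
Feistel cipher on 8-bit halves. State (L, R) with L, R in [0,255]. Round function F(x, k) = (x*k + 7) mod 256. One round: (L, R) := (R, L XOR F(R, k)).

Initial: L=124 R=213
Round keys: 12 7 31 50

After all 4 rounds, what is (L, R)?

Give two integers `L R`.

Answer: 45 132

Derivation:
Round 1 (k=12): L=213 R=127
Round 2 (k=7): L=127 R=85
Round 3 (k=31): L=85 R=45
Round 4 (k=50): L=45 R=132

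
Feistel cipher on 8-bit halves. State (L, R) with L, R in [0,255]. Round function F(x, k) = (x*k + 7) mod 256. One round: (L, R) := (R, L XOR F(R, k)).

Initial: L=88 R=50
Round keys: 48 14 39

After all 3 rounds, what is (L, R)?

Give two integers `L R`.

Round 1 (k=48): L=50 R=63
Round 2 (k=14): L=63 R=75
Round 3 (k=39): L=75 R=75

Answer: 75 75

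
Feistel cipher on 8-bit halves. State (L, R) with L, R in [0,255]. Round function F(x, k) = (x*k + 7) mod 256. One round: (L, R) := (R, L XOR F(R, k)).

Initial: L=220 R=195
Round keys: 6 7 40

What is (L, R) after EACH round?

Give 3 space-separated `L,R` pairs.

Round 1 (k=6): L=195 R=69
Round 2 (k=7): L=69 R=41
Round 3 (k=40): L=41 R=42

Answer: 195,69 69,41 41,42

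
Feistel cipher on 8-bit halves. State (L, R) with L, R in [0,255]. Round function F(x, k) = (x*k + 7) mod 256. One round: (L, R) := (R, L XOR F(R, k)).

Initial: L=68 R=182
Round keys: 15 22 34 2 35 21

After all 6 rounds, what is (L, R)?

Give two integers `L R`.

Answer: 155 170

Derivation:
Round 1 (k=15): L=182 R=245
Round 2 (k=22): L=245 R=163
Round 3 (k=34): L=163 R=88
Round 4 (k=2): L=88 R=20
Round 5 (k=35): L=20 R=155
Round 6 (k=21): L=155 R=170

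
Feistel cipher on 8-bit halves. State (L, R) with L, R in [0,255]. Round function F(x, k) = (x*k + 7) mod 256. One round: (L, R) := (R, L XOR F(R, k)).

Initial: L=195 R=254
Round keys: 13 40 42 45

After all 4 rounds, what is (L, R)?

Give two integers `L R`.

Round 1 (k=13): L=254 R=46
Round 2 (k=40): L=46 R=201
Round 3 (k=42): L=201 R=47
Round 4 (k=45): L=47 R=131

Answer: 47 131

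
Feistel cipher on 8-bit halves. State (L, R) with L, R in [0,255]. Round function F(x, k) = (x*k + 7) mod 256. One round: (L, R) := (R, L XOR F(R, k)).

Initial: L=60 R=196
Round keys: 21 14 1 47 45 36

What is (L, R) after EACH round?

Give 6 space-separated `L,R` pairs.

Round 1 (k=21): L=196 R=39
Round 2 (k=14): L=39 R=237
Round 3 (k=1): L=237 R=211
Round 4 (k=47): L=211 R=41
Round 5 (k=45): L=41 R=239
Round 6 (k=36): L=239 R=138

Answer: 196,39 39,237 237,211 211,41 41,239 239,138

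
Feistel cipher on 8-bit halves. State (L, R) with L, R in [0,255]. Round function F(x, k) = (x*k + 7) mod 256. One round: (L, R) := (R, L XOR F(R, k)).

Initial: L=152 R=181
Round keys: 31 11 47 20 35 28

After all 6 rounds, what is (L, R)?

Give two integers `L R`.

Round 1 (k=31): L=181 R=106
Round 2 (k=11): L=106 R=32
Round 3 (k=47): L=32 R=141
Round 4 (k=20): L=141 R=43
Round 5 (k=35): L=43 R=101
Round 6 (k=28): L=101 R=56

Answer: 101 56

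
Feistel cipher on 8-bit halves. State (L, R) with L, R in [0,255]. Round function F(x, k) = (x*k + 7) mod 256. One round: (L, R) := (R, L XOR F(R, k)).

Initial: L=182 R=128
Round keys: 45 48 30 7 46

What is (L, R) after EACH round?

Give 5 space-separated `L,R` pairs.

Answer: 128,49 49,183 183,72 72,72 72,191

Derivation:
Round 1 (k=45): L=128 R=49
Round 2 (k=48): L=49 R=183
Round 3 (k=30): L=183 R=72
Round 4 (k=7): L=72 R=72
Round 5 (k=46): L=72 R=191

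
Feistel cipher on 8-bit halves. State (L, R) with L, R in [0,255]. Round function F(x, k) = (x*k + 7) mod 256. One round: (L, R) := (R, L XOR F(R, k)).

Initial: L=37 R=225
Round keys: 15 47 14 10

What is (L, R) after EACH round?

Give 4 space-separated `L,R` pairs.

Round 1 (k=15): L=225 R=19
Round 2 (k=47): L=19 R=101
Round 3 (k=14): L=101 R=158
Round 4 (k=10): L=158 R=86

Answer: 225,19 19,101 101,158 158,86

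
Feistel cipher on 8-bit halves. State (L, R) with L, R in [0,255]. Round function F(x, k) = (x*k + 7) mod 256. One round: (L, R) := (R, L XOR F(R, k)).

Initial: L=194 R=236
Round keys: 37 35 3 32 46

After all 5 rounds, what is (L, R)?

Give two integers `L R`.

Round 1 (k=37): L=236 R=225
Round 2 (k=35): L=225 R=38
Round 3 (k=3): L=38 R=152
Round 4 (k=32): L=152 R=33
Round 5 (k=46): L=33 R=109

Answer: 33 109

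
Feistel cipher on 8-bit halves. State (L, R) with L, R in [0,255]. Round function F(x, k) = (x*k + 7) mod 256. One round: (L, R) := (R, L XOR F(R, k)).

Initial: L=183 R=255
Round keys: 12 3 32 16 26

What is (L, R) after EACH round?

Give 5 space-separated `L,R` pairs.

Answer: 255,76 76,20 20,203 203,163 163,94

Derivation:
Round 1 (k=12): L=255 R=76
Round 2 (k=3): L=76 R=20
Round 3 (k=32): L=20 R=203
Round 4 (k=16): L=203 R=163
Round 5 (k=26): L=163 R=94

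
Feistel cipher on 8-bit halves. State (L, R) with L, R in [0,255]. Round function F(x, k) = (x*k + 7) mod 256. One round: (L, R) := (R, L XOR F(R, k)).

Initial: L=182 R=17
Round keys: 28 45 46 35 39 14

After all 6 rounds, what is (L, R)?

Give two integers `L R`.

Answer: 9 123

Derivation:
Round 1 (k=28): L=17 R=85
Round 2 (k=45): L=85 R=233
Round 3 (k=46): L=233 R=176
Round 4 (k=35): L=176 R=254
Round 5 (k=39): L=254 R=9
Round 6 (k=14): L=9 R=123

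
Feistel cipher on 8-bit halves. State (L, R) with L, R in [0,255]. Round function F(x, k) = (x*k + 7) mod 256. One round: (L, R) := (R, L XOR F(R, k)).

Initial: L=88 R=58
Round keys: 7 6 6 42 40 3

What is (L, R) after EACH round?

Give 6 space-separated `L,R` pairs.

Round 1 (k=7): L=58 R=197
Round 2 (k=6): L=197 R=159
Round 3 (k=6): L=159 R=4
Round 4 (k=42): L=4 R=48
Round 5 (k=40): L=48 R=131
Round 6 (k=3): L=131 R=160

Answer: 58,197 197,159 159,4 4,48 48,131 131,160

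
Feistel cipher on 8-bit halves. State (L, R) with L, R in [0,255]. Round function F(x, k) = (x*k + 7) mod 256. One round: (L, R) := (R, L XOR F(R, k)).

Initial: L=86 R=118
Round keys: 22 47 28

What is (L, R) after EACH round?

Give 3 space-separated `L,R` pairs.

Answer: 118,125 125,140 140,42

Derivation:
Round 1 (k=22): L=118 R=125
Round 2 (k=47): L=125 R=140
Round 3 (k=28): L=140 R=42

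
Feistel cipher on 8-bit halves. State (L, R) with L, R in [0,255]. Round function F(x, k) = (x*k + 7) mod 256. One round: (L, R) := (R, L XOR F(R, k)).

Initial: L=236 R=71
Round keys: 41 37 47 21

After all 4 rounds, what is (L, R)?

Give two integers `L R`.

Round 1 (k=41): L=71 R=138
Round 2 (k=37): L=138 R=190
Round 3 (k=47): L=190 R=99
Round 4 (k=21): L=99 R=152

Answer: 99 152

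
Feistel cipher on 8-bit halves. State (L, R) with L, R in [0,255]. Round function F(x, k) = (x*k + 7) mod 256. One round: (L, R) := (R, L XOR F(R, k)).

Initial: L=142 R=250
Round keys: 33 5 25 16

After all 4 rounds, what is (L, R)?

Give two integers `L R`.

Round 1 (k=33): L=250 R=207
Round 2 (k=5): L=207 R=232
Round 3 (k=25): L=232 R=96
Round 4 (k=16): L=96 R=239

Answer: 96 239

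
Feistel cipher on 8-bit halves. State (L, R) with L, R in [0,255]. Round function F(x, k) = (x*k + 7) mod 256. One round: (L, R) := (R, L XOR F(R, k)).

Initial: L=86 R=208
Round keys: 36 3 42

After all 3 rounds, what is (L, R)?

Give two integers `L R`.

Answer: 234 122

Derivation:
Round 1 (k=36): L=208 R=17
Round 2 (k=3): L=17 R=234
Round 3 (k=42): L=234 R=122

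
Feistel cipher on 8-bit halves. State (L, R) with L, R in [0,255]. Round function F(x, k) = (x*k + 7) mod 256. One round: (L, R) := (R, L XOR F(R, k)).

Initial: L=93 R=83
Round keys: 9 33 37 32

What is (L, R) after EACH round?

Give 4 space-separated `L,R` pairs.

Round 1 (k=9): L=83 R=175
Round 2 (k=33): L=175 R=197
Round 3 (k=37): L=197 R=47
Round 4 (k=32): L=47 R=34

Answer: 83,175 175,197 197,47 47,34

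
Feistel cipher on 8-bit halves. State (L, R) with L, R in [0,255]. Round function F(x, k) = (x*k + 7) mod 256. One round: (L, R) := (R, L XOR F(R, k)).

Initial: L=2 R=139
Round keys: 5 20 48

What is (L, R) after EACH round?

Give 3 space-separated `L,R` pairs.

Answer: 139,188 188,60 60,251

Derivation:
Round 1 (k=5): L=139 R=188
Round 2 (k=20): L=188 R=60
Round 3 (k=48): L=60 R=251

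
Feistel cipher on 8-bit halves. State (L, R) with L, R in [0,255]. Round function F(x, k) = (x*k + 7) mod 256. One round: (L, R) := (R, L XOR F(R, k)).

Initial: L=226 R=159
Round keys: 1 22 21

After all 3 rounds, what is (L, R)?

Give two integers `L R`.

Answer: 64 3

Derivation:
Round 1 (k=1): L=159 R=68
Round 2 (k=22): L=68 R=64
Round 3 (k=21): L=64 R=3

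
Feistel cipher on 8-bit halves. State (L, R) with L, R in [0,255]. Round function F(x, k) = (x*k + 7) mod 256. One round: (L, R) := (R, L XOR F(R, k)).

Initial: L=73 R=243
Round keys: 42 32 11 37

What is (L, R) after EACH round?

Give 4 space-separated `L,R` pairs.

Round 1 (k=42): L=243 R=172
Round 2 (k=32): L=172 R=116
Round 3 (k=11): L=116 R=175
Round 4 (k=37): L=175 R=38

Answer: 243,172 172,116 116,175 175,38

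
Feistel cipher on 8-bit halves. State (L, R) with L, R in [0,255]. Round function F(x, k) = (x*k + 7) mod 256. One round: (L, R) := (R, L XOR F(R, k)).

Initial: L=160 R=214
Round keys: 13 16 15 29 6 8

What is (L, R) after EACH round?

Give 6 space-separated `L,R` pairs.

Round 1 (k=13): L=214 R=69
Round 2 (k=16): L=69 R=129
Round 3 (k=15): L=129 R=211
Round 4 (k=29): L=211 R=111
Round 5 (k=6): L=111 R=114
Round 6 (k=8): L=114 R=248

Answer: 214,69 69,129 129,211 211,111 111,114 114,248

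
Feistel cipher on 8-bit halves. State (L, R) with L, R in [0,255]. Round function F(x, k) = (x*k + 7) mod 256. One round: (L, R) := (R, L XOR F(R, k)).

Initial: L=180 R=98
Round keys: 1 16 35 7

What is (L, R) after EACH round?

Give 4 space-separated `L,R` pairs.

Answer: 98,221 221,181 181,27 27,113

Derivation:
Round 1 (k=1): L=98 R=221
Round 2 (k=16): L=221 R=181
Round 3 (k=35): L=181 R=27
Round 4 (k=7): L=27 R=113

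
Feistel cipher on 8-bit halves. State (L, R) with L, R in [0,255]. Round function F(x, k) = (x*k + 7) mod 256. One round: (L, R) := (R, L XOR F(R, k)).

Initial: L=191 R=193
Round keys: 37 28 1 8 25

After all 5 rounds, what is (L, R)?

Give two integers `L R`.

Answer: 77 62

Derivation:
Round 1 (k=37): L=193 R=83
Round 2 (k=28): L=83 R=218
Round 3 (k=1): L=218 R=178
Round 4 (k=8): L=178 R=77
Round 5 (k=25): L=77 R=62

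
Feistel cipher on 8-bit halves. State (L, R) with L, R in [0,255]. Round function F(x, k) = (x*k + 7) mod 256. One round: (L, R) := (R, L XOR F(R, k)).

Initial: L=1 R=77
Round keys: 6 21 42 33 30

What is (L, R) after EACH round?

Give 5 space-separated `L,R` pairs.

Answer: 77,212 212,38 38,151 151,88 88,192

Derivation:
Round 1 (k=6): L=77 R=212
Round 2 (k=21): L=212 R=38
Round 3 (k=42): L=38 R=151
Round 4 (k=33): L=151 R=88
Round 5 (k=30): L=88 R=192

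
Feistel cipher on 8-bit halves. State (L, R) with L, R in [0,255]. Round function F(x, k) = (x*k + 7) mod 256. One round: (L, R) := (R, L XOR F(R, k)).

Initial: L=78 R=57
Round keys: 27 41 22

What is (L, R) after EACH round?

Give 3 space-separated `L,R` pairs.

Round 1 (k=27): L=57 R=68
Round 2 (k=41): L=68 R=210
Round 3 (k=22): L=210 R=87

Answer: 57,68 68,210 210,87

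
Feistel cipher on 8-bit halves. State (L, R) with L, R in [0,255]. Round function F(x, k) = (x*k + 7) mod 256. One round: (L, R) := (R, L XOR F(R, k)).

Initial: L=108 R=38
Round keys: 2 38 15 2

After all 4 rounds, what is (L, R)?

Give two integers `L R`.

Round 1 (k=2): L=38 R=63
Round 2 (k=38): L=63 R=71
Round 3 (k=15): L=71 R=15
Round 4 (k=2): L=15 R=98

Answer: 15 98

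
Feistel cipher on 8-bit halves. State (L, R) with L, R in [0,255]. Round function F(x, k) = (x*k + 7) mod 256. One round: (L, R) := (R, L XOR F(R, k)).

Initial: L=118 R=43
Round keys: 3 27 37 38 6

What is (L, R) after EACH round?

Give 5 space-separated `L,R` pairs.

Round 1 (k=3): L=43 R=254
Round 2 (k=27): L=254 R=250
Round 3 (k=37): L=250 R=215
Round 4 (k=38): L=215 R=11
Round 5 (k=6): L=11 R=158

Answer: 43,254 254,250 250,215 215,11 11,158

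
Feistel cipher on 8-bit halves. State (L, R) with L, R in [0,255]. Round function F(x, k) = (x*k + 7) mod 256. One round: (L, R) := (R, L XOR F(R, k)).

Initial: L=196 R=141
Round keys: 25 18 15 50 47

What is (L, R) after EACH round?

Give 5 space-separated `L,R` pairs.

Answer: 141,8 8,26 26,133 133,27 27,121

Derivation:
Round 1 (k=25): L=141 R=8
Round 2 (k=18): L=8 R=26
Round 3 (k=15): L=26 R=133
Round 4 (k=50): L=133 R=27
Round 5 (k=47): L=27 R=121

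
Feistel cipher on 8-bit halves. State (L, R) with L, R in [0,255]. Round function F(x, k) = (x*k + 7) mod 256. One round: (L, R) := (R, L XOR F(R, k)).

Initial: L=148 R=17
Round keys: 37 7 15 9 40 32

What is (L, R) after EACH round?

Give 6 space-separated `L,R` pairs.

Answer: 17,232 232,78 78,113 113,78 78,70 70,137

Derivation:
Round 1 (k=37): L=17 R=232
Round 2 (k=7): L=232 R=78
Round 3 (k=15): L=78 R=113
Round 4 (k=9): L=113 R=78
Round 5 (k=40): L=78 R=70
Round 6 (k=32): L=70 R=137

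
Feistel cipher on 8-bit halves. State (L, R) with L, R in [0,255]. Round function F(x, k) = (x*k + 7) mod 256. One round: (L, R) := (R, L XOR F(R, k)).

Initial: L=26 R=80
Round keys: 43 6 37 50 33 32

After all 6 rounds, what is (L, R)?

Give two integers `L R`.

Answer: 246 83

Derivation:
Round 1 (k=43): L=80 R=109
Round 2 (k=6): L=109 R=197
Round 3 (k=37): L=197 R=237
Round 4 (k=50): L=237 R=148
Round 5 (k=33): L=148 R=246
Round 6 (k=32): L=246 R=83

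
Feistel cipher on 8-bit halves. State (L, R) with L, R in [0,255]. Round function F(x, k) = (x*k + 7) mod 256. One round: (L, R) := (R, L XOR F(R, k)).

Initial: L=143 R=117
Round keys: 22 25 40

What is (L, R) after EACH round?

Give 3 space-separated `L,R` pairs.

Answer: 117,154 154,100 100,61

Derivation:
Round 1 (k=22): L=117 R=154
Round 2 (k=25): L=154 R=100
Round 3 (k=40): L=100 R=61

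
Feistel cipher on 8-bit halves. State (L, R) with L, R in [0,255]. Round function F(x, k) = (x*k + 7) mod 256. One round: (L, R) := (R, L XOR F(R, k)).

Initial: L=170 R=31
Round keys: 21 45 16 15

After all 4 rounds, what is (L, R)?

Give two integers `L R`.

Round 1 (k=21): L=31 R=56
Round 2 (k=45): L=56 R=192
Round 3 (k=16): L=192 R=63
Round 4 (k=15): L=63 R=120

Answer: 63 120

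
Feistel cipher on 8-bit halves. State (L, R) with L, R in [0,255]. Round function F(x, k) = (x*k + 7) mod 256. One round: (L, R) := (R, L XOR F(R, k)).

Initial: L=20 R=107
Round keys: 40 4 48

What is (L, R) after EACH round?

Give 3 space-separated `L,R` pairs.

Answer: 107,171 171,216 216,44

Derivation:
Round 1 (k=40): L=107 R=171
Round 2 (k=4): L=171 R=216
Round 3 (k=48): L=216 R=44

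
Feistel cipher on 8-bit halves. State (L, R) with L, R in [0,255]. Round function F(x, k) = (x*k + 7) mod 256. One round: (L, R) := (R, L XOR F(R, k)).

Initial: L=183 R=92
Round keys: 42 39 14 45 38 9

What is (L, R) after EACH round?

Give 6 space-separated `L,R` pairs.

Answer: 92,168 168,195 195,25 25,175 175,24 24,112

Derivation:
Round 1 (k=42): L=92 R=168
Round 2 (k=39): L=168 R=195
Round 3 (k=14): L=195 R=25
Round 4 (k=45): L=25 R=175
Round 5 (k=38): L=175 R=24
Round 6 (k=9): L=24 R=112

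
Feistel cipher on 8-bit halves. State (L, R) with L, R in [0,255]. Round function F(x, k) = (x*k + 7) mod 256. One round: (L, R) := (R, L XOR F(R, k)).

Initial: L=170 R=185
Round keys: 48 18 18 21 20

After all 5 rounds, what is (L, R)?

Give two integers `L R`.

Answer: 49 17

Derivation:
Round 1 (k=48): L=185 R=29
Round 2 (k=18): L=29 R=168
Round 3 (k=18): L=168 R=202
Round 4 (k=21): L=202 R=49
Round 5 (k=20): L=49 R=17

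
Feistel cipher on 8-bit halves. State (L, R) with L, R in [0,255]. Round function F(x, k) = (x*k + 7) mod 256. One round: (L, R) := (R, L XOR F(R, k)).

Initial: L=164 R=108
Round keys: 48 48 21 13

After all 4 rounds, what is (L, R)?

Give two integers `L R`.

Answer: 125 155

Derivation:
Round 1 (k=48): L=108 R=227
Round 2 (k=48): L=227 R=251
Round 3 (k=21): L=251 R=125
Round 4 (k=13): L=125 R=155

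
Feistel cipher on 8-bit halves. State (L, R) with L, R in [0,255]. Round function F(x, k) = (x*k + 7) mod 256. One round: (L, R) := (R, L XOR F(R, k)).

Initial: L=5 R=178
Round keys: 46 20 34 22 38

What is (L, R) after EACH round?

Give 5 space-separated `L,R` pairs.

Round 1 (k=46): L=178 R=6
Round 2 (k=20): L=6 R=205
Round 3 (k=34): L=205 R=71
Round 4 (k=22): L=71 R=236
Round 5 (k=38): L=236 R=72

Answer: 178,6 6,205 205,71 71,236 236,72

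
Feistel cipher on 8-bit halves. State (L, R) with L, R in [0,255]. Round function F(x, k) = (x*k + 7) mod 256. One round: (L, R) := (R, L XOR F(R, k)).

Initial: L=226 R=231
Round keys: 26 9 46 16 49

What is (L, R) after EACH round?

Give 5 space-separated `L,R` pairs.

Answer: 231,159 159,121 121,90 90,222 222,223

Derivation:
Round 1 (k=26): L=231 R=159
Round 2 (k=9): L=159 R=121
Round 3 (k=46): L=121 R=90
Round 4 (k=16): L=90 R=222
Round 5 (k=49): L=222 R=223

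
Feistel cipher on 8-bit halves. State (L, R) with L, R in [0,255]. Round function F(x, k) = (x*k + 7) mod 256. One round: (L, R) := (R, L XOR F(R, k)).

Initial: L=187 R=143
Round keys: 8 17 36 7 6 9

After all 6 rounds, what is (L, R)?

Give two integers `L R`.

Round 1 (k=8): L=143 R=196
Round 2 (k=17): L=196 R=132
Round 3 (k=36): L=132 R=83
Round 4 (k=7): L=83 R=200
Round 5 (k=6): L=200 R=228
Round 6 (k=9): L=228 R=195

Answer: 228 195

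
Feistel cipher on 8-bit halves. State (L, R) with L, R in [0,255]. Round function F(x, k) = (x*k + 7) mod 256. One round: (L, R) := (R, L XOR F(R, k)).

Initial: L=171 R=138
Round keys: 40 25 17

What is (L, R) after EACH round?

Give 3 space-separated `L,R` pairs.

Answer: 138,60 60,105 105,60

Derivation:
Round 1 (k=40): L=138 R=60
Round 2 (k=25): L=60 R=105
Round 3 (k=17): L=105 R=60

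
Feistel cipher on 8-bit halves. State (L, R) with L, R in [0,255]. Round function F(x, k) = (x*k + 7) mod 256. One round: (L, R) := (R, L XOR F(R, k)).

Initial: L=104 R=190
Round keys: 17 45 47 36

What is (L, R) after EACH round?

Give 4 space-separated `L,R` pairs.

Answer: 190,205 205,174 174,52 52,249

Derivation:
Round 1 (k=17): L=190 R=205
Round 2 (k=45): L=205 R=174
Round 3 (k=47): L=174 R=52
Round 4 (k=36): L=52 R=249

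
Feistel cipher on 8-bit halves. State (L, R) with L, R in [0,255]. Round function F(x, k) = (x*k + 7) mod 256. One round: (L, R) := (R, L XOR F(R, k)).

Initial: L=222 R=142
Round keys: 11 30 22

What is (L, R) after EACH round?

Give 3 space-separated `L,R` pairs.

Round 1 (k=11): L=142 R=255
Round 2 (k=30): L=255 R=103
Round 3 (k=22): L=103 R=30

Answer: 142,255 255,103 103,30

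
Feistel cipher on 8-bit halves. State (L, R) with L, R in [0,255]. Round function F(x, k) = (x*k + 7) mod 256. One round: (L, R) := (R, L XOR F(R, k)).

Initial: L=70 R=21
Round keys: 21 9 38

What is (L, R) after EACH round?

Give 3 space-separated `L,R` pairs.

Round 1 (k=21): L=21 R=134
Round 2 (k=9): L=134 R=168
Round 3 (k=38): L=168 R=113

Answer: 21,134 134,168 168,113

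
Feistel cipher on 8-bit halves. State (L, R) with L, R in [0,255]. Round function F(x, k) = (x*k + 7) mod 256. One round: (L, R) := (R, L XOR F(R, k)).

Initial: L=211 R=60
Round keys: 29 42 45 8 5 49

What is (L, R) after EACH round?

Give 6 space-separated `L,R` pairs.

Answer: 60,0 0,59 59,102 102,12 12,37 37,16

Derivation:
Round 1 (k=29): L=60 R=0
Round 2 (k=42): L=0 R=59
Round 3 (k=45): L=59 R=102
Round 4 (k=8): L=102 R=12
Round 5 (k=5): L=12 R=37
Round 6 (k=49): L=37 R=16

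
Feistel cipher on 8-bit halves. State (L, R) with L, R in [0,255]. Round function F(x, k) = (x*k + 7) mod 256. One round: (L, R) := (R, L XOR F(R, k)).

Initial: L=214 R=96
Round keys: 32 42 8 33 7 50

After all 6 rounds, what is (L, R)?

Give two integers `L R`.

Answer: 205 5

Derivation:
Round 1 (k=32): L=96 R=209
Round 2 (k=42): L=209 R=49
Round 3 (k=8): L=49 R=94
Round 4 (k=33): L=94 R=20
Round 5 (k=7): L=20 R=205
Round 6 (k=50): L=205 R=5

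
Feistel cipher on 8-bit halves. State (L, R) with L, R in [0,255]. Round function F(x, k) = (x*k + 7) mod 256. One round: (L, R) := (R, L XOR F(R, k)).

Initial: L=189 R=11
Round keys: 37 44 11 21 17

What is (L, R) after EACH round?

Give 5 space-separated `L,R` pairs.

Round 1 (k=37): L=11 R=35
Round 2 (k=44): L=35 R=0
Round 3 (k=11): L=0 R=36
Round 4 (k=21): L=36 R=251
Round 5 (k=17): L=251 R=150

Answer: 11,35 35,0 0,36 36,251 251,150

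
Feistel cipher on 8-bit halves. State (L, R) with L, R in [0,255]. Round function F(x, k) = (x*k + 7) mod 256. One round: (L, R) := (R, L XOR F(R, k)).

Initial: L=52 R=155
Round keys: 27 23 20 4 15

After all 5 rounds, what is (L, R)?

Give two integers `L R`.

Round 1 (k=27): L=155 R=84
Round 2 (k=23): L=84 R=8
Round 3 (k=20): L=8 R=243
Round 4 (k=4): L=243 R=219
Round 5 (k=15): L=219 R=47

Answer: 219 47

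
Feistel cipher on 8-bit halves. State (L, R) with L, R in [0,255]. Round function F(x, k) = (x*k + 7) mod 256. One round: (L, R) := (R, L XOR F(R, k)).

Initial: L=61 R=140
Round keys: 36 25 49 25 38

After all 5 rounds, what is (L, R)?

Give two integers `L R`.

Round 1 (k=36): L=140 R=138
Round 2 (k=25): L=138 R=13
Round 3 (k=49): L=13 R=14
Round 4 (k=25): L=14 R=104
Round 5 (k=38): L=104 R=121

Answer: 104 121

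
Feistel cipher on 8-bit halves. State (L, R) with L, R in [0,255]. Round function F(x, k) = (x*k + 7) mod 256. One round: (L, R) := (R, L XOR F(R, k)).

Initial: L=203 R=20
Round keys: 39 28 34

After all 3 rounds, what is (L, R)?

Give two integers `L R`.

Answer: 179 21

Derivation:
Round 1 (k=39): L=20 R=216
Round 2 (k=28): L=216 R=179
Round 3 (k=34): L=179 R=21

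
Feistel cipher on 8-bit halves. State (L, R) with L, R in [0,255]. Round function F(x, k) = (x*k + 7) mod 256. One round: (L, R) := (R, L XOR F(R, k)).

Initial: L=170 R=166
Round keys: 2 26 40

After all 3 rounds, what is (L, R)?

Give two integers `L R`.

Answer: 247 102

Derivation:
Round 1 (k=2): L=166 R=249
Round 2 (k=26): L=249 R=247
Round 3 (k=40): L=247 R=102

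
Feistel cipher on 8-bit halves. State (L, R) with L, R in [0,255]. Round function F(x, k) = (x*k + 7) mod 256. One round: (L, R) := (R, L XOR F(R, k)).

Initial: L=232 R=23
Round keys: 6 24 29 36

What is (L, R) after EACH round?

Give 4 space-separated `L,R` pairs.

Round 1 (k=6): L=23 R=121
Round 2 (k=24): L=121 R=72
Round 3 (k=29): L=72 R=86
Round 4 (k=36): L=86 R=87

Answer: 23,121 121,72 72,86 86,87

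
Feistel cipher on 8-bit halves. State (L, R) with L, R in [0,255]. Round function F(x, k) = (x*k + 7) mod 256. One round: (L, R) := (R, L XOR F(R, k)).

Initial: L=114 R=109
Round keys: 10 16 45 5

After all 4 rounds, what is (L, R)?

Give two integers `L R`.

Answer: 98 43

Derivation:
Round 1 (k=10): L=109 R=59
Round 2 (k=16): L=59 R=218
Round 3 (k=45): L=218 R=98
Round 4 (k=5): L=98 R=43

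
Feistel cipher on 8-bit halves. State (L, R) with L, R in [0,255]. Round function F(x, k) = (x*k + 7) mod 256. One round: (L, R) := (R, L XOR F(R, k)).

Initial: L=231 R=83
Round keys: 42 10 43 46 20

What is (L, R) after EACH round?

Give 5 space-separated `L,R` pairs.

Round 1 (k=42): L=83 R=66
Round 2 (k=10): L=66 R=200
Round 3 (k=43): L=200 R=221
Round 4 (k=46): L=221 R=117
Round 5 (k=20): L=117 R=246

Answer: 83,66 66,200 200,221 221,117 117,246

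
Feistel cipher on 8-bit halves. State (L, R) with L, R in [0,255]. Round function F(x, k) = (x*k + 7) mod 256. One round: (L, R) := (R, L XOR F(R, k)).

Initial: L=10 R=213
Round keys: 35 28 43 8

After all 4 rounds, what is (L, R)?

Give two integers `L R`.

Round 1 (k=35): L=213 R=44
Round 2 (k=28): L=44 R=2
Round 3 (k=43): L=2 R=113
Round 4 (k=8): L=113 R=141

Answer: 113 141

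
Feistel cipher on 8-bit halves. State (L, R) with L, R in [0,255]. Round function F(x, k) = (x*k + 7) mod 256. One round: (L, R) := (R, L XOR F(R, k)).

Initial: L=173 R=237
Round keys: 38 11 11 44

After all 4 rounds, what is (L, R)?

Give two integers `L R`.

Answer: 165 1

Derivation:
Round 1 (k=38): L=237 R=152
Round 2 (k=11): L=152 R=98
Round 3 (k=11): L=98 R=165
Round 4 (k=44): L=165 R=1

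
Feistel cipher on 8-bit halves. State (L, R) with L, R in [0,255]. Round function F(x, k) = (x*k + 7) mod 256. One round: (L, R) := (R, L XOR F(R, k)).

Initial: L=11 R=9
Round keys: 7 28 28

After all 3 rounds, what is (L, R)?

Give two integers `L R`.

Round 1 (k=7): L=9 R=77
Round 2 (k=28): L=77 R=122
Round 3 (k=28): L=122 R=18

Answer: 122 18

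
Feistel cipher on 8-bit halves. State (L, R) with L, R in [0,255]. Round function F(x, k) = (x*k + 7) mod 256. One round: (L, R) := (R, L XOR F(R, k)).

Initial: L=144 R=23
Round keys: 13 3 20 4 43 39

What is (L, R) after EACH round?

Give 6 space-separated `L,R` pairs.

Round 1 (k=13): L=23 R=162
Round 2 (k=3): L=162 R=250
Round 3 (k=20): L=250 R=45
Round 4 (k=4): L=45 R=65
Round 5 (k=43): L=65 R=223
Round 6 (k=39): L=223 R=65

Answer: 23,162 162,250 250,45 45,65 65,223 223,65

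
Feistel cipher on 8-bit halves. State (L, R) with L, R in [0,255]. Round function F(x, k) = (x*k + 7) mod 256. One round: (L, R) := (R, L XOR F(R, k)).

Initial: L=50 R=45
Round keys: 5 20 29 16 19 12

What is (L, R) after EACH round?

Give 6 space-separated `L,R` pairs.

Round 1 (k=5): L=45 R=218
Round 2 (k=20): L=218 R=34
Round 3 (k=29): L=34 R=59
Round 4 (k=16): L=59 R=149
Round 5 (k=19): L=149 R=45
Round 6 (k=12): L=45 R=182

Answer: 45,218 218,34 34,59 59,149 149,45 45,182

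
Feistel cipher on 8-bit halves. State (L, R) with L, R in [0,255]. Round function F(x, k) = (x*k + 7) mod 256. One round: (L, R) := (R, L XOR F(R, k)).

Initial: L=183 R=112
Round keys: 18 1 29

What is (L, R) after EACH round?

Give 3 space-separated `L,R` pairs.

Round 1 (k=18): L=112 R=80
Round 2 (k=1): L=80 R=39
Round 3 (k=29): L=39 R=34

Answer: 112,80 80,39 39,34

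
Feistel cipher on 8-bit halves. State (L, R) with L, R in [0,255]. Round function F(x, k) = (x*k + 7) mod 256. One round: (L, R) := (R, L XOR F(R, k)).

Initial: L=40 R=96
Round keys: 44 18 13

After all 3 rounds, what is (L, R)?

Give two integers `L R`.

Round 1 (k=44): L=96 R=175
Round 2 (k=18): L=175 R=53
Round 3 (k=13): L=53 R=23

Answer: 53 23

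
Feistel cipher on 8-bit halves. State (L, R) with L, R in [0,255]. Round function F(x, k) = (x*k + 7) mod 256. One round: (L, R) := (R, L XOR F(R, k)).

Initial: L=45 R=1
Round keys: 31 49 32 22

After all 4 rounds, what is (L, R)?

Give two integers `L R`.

Answer: 108 108

Derivation:
Round 1 (k=31): L=1 R=11
Round 2 (k=49): L=11 R=35
Round 3 (k=32): L=35 R=108
Round 4 (k=22): L=108 R=108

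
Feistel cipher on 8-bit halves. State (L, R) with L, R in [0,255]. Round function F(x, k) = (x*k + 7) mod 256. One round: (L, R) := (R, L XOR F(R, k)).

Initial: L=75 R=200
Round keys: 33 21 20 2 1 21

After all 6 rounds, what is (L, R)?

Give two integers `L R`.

Answer: 10 223

Derivation:
Round 1 (k=33): L=200 R=132
Round 2 (k=21): L=132 R=19
Round 3 (k=20): L=19 R=7
Round 4 (k=2): L=7 R=6
Round 5 (k=1): L=6 R=10
Round 6 (k=21): L=10 R=223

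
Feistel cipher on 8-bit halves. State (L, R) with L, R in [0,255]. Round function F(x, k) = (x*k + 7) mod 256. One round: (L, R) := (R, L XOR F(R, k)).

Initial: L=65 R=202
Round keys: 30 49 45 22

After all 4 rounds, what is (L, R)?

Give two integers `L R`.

Answer: 44 92

Derivation:
Round 1 (k=30): L=202 R=242
Round 2 (k=49): L=242 R=147
Round 3 (k=45): L=147 R=44
Round 4 (k=22): L=44 R=92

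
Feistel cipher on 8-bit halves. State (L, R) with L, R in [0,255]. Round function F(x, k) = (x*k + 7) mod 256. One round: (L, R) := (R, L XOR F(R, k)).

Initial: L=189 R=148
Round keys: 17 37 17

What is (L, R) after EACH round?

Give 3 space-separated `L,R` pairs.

Answer: 148,102 102,81 81,14

Derivation:
Round 1 (k=17): L=148 R=102
Round 2 (k=37): L=102 R=81
Round 3 (k=17): L=81 R=14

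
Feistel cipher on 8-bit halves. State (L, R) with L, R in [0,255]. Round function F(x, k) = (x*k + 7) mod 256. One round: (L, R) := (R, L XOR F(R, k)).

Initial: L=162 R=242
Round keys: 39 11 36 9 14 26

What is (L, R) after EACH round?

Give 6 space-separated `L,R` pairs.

Round 1 (k=39): L=242 R=71
Round 2 (k=11): L=71 R=230
Round 3 (k=36): L=230 R=24
Round 4 (k=9): L=24 R=57
Round 5 (k=14): L=57 R=61
Round 6 (k=26): L=61 R=0

Answer: 242,71 71,230 230,24 24,57 57,61 61,0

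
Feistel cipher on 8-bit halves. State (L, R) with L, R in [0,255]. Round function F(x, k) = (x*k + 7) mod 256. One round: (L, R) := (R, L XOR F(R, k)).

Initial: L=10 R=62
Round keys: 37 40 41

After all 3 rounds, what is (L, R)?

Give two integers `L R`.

Answer: 161 39

Derivation:
Round 1 (k=37): L=62 R=247
Round 2 (k=40): L=247 R=161
Round 3 (k=41): L=161 R=39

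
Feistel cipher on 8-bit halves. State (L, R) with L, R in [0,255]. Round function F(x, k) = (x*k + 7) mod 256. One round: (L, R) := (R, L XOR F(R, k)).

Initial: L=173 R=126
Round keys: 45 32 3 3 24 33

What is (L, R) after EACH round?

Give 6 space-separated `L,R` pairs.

Round 1 (k=45): L=126 R=128
Round 2 (k=32): L=128 R=121
Round 3 (k=3): L=121 R=242
Round 4 (k=3): L=242 R=164
Round 5 (k=24): L=164 R=149
Round 6 (k=33): L=149 R=152

Answer: 126,128 128,121 121,242 242,164 164,149 149,152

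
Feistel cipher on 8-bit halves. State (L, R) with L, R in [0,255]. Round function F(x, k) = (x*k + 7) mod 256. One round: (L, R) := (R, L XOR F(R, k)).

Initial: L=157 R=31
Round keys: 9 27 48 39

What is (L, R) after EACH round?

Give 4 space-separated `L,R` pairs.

Round 1 (k=9): L=31 R=131
Round 2 (k=27): L=131 R=199
Round 3 (k=48): L=199 R=212
Round 4 (k=39): L=212 R=148

Answer: 31,131 131,199 199,212 212,148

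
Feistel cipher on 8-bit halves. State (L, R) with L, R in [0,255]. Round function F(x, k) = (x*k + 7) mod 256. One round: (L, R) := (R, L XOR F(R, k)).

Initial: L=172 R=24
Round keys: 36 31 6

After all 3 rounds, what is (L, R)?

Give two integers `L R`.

Answer: 132 212

Derivation:
Round 1 (k=36): L=24 R=203
Round 2 (k=31): L=203 R=132
Round 3 (k=6): L=132 R=212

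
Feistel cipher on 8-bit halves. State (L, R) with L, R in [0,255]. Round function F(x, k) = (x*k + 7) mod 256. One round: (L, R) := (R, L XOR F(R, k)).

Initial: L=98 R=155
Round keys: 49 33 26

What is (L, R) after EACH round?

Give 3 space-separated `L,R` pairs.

Round 1 (k=49): L=155 R=208
Round 2 (k=33): L=208 R=76
Round 3 (k=26): L=76 R=111

Answer: 155,208 208,76 76,111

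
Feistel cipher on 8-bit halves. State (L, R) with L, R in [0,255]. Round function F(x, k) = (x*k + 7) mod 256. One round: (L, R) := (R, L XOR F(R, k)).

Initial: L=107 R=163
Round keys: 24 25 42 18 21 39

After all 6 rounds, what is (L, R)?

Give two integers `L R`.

Answer: 83 25

Derivation:
Round 1 (k=24): L=163 R=36
Round 2 (k=25): L=36 R=40
Round 3 (k=42): L=40 R=179
Round 4 (k=18): L=179 R=181
Round 5 (k=21): L=181 R=83
Round 6 (k=39): L=83 R=25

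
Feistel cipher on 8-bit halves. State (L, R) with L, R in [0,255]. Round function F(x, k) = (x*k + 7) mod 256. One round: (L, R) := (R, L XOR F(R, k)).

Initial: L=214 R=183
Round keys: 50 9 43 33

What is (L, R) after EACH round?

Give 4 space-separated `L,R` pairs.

Answer: 183,19 19,5 5,205 205,113

Derivation:
Round 1 (k=50): L=183 R=19
Round 2 (k=9): L=19 R=5
Round 3 (k=43): L=5 R=205
Round 4 (k=33): L=205 R=113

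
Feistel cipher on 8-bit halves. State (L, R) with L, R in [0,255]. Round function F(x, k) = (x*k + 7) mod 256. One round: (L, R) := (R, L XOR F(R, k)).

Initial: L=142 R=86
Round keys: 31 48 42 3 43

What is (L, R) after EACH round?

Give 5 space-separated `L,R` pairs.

Answer: 86,255 255,129 129,206 206,240 240,153

Derivation:
Round 1 (k=31): L=86 R=255
Round 2 (k=48): L=255 R=129
Round 3 (k=42): L=129 R=206
Round 4 (k=3): L=206 R=240
Round 5 (k=43): L=240 R=153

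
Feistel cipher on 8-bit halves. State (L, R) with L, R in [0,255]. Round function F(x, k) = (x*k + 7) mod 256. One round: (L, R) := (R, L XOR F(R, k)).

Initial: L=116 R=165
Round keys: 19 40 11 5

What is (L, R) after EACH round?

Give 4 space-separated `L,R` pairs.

Round 1 (k=19): L=165 R=50
Round 2 (k=40): L=50 R=114
Round 3 (k=11): L=114 R=223
Round 4 (k=5): L=223 R=16

Answer: 165,50 50,114 114,223 223,16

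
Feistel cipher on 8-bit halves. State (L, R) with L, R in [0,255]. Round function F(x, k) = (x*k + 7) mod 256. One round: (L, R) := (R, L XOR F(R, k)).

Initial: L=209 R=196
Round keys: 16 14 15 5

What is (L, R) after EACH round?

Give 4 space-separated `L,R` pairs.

Round 1 (k=16): L=196 R=150
Round 2 (k=14): L=150 R=255
Round 3 (k=15): L=255 R=110
Round 4 (k=5): L=110 R=210

Answer: 196,150 150,255 255,110 110,210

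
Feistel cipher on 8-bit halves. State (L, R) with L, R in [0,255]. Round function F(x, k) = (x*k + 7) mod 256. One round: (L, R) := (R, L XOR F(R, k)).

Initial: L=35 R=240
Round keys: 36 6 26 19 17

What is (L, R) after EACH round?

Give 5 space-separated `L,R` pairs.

Round 1 (k=36): L=240 R=228
Round 2 (k=6): L=228 R=175
Round 3 (k=26): L=175 R=41
Round 4 (k=19): L=41 R=189
Round 5 (k=17): L=189 R=189

Answer: 240,228 228,175 175,41 41,189 189,189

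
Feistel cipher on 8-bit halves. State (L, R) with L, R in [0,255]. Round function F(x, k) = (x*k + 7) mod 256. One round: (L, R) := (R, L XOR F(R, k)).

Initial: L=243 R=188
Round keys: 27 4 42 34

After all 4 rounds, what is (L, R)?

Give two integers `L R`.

Answer: 93 122

Derivation:
Round 1 (k=27): L=188 R=40
Round 2 (k=4): L=40 R=27
Round 3 (k=42): L=27 R=93
Round 4 (k=34): L=93 R=122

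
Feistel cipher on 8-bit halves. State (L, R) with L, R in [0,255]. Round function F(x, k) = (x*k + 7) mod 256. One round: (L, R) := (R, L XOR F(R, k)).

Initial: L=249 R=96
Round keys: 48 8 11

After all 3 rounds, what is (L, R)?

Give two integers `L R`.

Answer: 151 122

Derivation:
Round 1 (k=48): L=96 R=254
Round 2 (k=8): L=254 R=151
Round 3 (k=11): L=151 R=122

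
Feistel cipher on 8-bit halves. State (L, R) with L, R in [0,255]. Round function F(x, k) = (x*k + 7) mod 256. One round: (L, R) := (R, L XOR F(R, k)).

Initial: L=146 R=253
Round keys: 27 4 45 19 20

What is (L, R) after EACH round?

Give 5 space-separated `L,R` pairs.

Answer: 253,36 36,106 106,141 141,20 20,26

Derivation:
Round 1 (k=27): L=253 R=36
Round 2 (k=4): L=36 R=106
Round 3 (k=45): L=106 R=141
Round 4 (k=19): L=141 R=20
Round 5 (k=20): L=20 R=26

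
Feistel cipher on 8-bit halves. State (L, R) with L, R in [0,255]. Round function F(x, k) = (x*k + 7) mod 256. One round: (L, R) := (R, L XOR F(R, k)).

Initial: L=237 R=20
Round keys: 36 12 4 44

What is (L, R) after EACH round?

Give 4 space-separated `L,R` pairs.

Answer: 20,58 58,171 171,137 137,56

Derivation:
Round 1 (k=36): L=20 R=58
Round 2 (k=12): L=58 R=171
Round 3 (k=4): L=171 R=137
Round 4 (k=44): L=137 R=56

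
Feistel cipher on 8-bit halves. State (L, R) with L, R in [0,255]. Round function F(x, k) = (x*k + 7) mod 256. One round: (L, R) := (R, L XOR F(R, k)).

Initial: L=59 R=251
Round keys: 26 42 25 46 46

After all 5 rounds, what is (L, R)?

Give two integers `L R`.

Answer: 29 12

Derivation:
Round 1 (k=26): L=251 R=190
Round 2 (k=42): L=190 R=200
Round 3 (k=25): L=200 R=49
Round 4 (k=46): L=49 R=29
Round 5 (k=46): L=29 R=12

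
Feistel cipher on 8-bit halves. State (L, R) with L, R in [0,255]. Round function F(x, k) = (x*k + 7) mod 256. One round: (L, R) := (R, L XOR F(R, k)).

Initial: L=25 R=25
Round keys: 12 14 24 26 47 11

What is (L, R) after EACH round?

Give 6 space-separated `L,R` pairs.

Answer: 25,42 42,74 74,221 221,51 51,185 185,201

Derivation:
Round 1 (k=12): L=25 R=42
Round 2 (k=14): L=42 R=74
Round 3 (k=24): L=74 R=221
Round 4 (k=26): L=221 R=51
Round 5 (k=47): L=51 R=185
Round 6 (k=11): L=185 R=201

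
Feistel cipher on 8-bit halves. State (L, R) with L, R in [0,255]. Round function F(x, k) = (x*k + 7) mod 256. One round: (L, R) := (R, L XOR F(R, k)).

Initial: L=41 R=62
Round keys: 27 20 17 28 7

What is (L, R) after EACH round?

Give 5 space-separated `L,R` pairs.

Round 1 (k=27): L=62 R=184
Round 2 (k=20): L=184 R=89
Round 3 (k=17): L=89 R=72
Round 4 (k=28): L=72 R=190
Round 5 (k=7): L=190 R=113

Answer: 62,184 184,89 89,72 72,190 190,113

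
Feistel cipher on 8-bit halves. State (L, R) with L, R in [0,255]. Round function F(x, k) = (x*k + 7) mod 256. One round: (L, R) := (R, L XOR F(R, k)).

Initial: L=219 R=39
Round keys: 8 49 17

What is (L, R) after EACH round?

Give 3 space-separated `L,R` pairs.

Round 1 (k=8): L=39 R=228
Round 2 (k=49): L=228 R=140
Round 3 (k=17): L=140 R=183

Answer: 39,228 228,140 140,183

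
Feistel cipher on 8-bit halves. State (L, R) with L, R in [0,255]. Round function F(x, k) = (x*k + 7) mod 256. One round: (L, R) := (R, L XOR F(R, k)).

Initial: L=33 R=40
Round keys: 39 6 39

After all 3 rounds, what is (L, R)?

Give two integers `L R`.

Round 1 (k=39): L=40 R=62
Round 2 (k=6): L=62 R=83
Round 3 (k=39): L=83 R=146

Answer: 83 146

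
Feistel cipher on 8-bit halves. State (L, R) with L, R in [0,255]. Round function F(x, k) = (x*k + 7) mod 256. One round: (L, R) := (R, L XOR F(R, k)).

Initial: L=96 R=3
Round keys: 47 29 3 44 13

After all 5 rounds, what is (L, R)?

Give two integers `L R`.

Round 1 (k=47): L=3 R=244
Round 2 (k=29): L=244 R=168
Round 3 (k=3): L=168 R=11
Round 4 (k=44): L=11 R=67
Round 5 (k=13): L=67 R=101

Answer: 67 101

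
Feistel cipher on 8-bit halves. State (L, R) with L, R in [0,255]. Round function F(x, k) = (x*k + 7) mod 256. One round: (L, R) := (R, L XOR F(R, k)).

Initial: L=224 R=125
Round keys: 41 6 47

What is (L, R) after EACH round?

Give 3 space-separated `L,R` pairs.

Answer: 125,236 236,242 242,153

Derivation:
Round 1 (k=41): L=125 R=236
Round 2 (k=6): L=236 R=242
Round 3 (k=47): L=242 R=153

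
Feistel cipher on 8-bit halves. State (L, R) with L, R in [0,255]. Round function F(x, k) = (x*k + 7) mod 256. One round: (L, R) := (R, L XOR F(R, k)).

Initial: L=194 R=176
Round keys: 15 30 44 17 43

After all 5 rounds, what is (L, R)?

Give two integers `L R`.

Round 1 (k=15): L=176 R=149
Round 2 (k=30): L=149 R=205
Round 3 (k=44): L=205 R=214
Round 4 (k=17): L=214 R=240
Round 5 (k=43): L=240 R=129

Answer: 240 129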